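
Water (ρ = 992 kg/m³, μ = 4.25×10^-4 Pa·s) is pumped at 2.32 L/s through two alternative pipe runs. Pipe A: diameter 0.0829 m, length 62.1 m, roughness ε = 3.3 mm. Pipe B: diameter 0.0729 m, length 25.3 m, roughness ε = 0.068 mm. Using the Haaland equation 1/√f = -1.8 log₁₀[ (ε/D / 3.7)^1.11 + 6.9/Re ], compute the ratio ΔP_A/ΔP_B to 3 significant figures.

Pipe A: V = Q/A = 0.00232/0.005398 = 0.4298 m/s; Re = 8.317e+04; ε/D = 0.0398; Haaland → f = 0.06499; ΔP_A = f(L/D)(ρV²/2) = 4461 Pa.
Pipe B: V = Q/A = 0.00232/0.004174 = 0.5558 m/s; Re = 9.458e+04; ε/D = 0.000933; Haaland → f = 0.02185; ΔP_B = f(L/D)(ρV²/2) = 1162 Pa.
ΔP_A/ΔP_B = 4461/1162 = 3.84.

ΔP_A/ΔP_B ≈ 3.84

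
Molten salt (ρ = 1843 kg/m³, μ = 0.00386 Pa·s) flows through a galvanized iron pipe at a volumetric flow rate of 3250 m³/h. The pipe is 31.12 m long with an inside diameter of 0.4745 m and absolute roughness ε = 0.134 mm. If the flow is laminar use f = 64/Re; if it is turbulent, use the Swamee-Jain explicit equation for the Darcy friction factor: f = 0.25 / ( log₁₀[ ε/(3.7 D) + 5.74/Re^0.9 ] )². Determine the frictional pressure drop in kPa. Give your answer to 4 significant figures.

ΔP ≈ 24.42 kPa

Q = 3250 m³/h = 3250/3600 = 0.9028 m³/s.
Cross-sectional area A = πD²/4 = π(0.4745)²/4 = 0.1768 m²; mean velocity V = Q/A = 0.9028/0.1768 = 5.105 m/s.
Reynolds number Re = ρVD/μ = 1843 · 5.105 · 0.4745 / 0.00386 = 1.157e+06.
Re > 4000 → turbulent. Relative roughness ε/D = 0.000134/0.4745 = 0.000282. Swamee-Jain: f = 0.25/(log₁₀[0.000282/3.7 + 5.74/1.157e+06^0.9])² = 0.25/(log₁₀[7.63e-05 + 2e-05])² = 0.25/(-4.016)² = 0.0155.
Darcy-Weisbach: ΔP = f(L/D)(ρV²/2) = 0.0155·(31.12/0.4745)·(1843·5.105²/2) = 0.0155·65.58·2.402e+04 = 2.442e+04 Pa.
ΔP = 2.442e+04 Pa = 24.42 kPa.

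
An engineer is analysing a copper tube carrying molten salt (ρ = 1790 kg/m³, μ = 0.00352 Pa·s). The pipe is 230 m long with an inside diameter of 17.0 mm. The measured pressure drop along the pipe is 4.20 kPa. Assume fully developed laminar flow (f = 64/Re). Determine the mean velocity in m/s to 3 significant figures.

V ≈ 0.0469 m/s

For laminar flow, f = 64/Re with Re = ρVD/μ, so Darcy-Weisbach reduces to ΔP = 32μLV/D². Solving for V: V = ΔP·D²/(32μL) = 4200·(0.017)²/(32·0.00352·230) = 0.04685 m/s.
Check: Re = ρVD/μ = 1790·0.04685·0.017/0.00352 = 405 < 2300, so the laminar assumption holds.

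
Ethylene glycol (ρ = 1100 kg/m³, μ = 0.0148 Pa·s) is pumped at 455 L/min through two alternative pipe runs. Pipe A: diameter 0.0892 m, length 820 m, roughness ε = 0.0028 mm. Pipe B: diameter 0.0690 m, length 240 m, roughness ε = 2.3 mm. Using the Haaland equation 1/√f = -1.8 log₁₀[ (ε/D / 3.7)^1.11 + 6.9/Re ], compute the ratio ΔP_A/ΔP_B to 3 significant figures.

Pipe A: V = Q/A = 0.007583/0.006249 = 1.214 m/s; Re = 8045; ε/D = 3.14e-05; Haaland → f = 0.03284; ΔP_A = f(L/D)(ρV²/2) = 2.445e+05 Pa.
Pipe B: V = Q/A = 0.007583/0.003739 = 2.028 m/s; Re = 1.04e+04; ε/D = 0.0333; Haaland → f = 0.06264; ΔP_B = f(L/D)(ρV²/2) = 4.929e+05 Pa.
ΔP_A/ΔP_B = 2.445e+05/4.929e+05 = 0.496.

ΔP_A/ΔP_B ≈ 0.496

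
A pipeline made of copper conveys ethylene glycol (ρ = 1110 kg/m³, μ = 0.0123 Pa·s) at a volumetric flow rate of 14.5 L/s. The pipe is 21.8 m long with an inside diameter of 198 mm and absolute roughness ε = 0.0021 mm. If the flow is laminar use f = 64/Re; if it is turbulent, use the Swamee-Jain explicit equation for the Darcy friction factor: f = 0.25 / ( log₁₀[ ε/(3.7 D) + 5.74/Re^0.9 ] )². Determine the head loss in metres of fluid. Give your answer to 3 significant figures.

h_f ≈ 0.0405 m

Q = 14.5 L/s = 14.5/1000 = 0.0145 m³/s.
Cross-sectional area A = πD²/4 = π(0.198)²/4 = 0.03079 m²; mean velocity V = Q/A = 0.0145/0.03079 = 0.4709 m/s.
Reynolds number Re = ρVD/μ = 1110 · 0.4709 · 0.198 / 0.0123 = 8415.
Re > 4000 → turbulent. Relative roughness ε/D = 2.1e-06/0.198 = 1.06e-05. Swamee-Jain: f = 0.25/(log₁₀[1.06e-05/3.7 + 5.74/8415^0.9])² = 0.25/(log₁₀[2.87e-06 + 0.00168])² = 0.25/(-2.773)² = 0.03251.
Darcy-Weisbach: ΔP = f(L/D)(ρV²/2) = 0.03251·(21.8/0.198)·(1110·0.4709²/2) = 0.03251·110.1·123.1 = 440.6 Pa.
Head loss h_f = ΔP/(ρg) = 440.6/(1110·9.81) = 0.0405 m.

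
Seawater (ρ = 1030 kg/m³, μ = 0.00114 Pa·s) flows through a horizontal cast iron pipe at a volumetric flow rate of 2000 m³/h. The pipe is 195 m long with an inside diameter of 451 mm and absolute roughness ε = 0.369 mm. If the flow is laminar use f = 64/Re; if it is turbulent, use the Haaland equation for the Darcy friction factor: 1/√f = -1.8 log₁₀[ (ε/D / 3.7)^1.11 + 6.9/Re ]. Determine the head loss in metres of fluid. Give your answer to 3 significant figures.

h_f ≈ 5.06 m

Q = 2000 m³/h = 2000/3600 = 0.5556 m³/s.
Cross-sectional area A = πD²/4 = π(0.451)²/4 = 0.1598 m²; mean velocity V = Q/A = 0.5556/0.1598 = 3.478 m/s.
Reynolds number Re = ρVD/μ = 1030 · 3.478 · 0.451 / 0.00114 = 1.417e+06.
Re > 4000 → turbulent. Relative roughness ε/D = 0.000369/0.451 = 0.000818. Haaland: 1/√f = -1.8 log₁₀[(0.000818/3.7)^1.11 + 6.9/1.417e+06] = -1.8 log₁₀[8.76e-05 + 4.87e-06] = 7.261, so f = 0.01897.
Darcy-Weisbach: ΔP = f(L/D)(ρV²/2) = 0.01897·(195/0.451)·(1030·3.478²/2) = 0.01897·432.4·6228 = 5.108e+04 Pa.
Head loss h_f = ΔP/(ρg) = 5.108e+04/(1030·9.81) = 5.06 m.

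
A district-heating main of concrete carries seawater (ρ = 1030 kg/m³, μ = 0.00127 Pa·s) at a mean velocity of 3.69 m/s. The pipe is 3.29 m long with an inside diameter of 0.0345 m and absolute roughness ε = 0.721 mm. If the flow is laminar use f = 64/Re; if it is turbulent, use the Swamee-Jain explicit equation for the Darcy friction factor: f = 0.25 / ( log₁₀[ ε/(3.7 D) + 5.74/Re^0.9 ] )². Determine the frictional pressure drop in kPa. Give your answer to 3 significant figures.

ΔP ≈ 33.5 kPa

Reynolds number Re = ρVD/μ = 1030 · 3.69 · 0.0345 / 0.00127 = 1.032e+05.
Re > 4000 → turbulent. Relative roughness ε/D = 0.000721/0.0345 = 0.0209. Swamee-Jain: f = 0.25/(log₁₀[0.0209/3.7 + 5.74/1.032e+05^0.9])² = 0.25/(log₁₀[0.00565 + 0.000176])² = 0.25/(-2.235)² = 0.05006.
Darcy-Weisbach: ΔP = f(L/D)(ρV²/2) = 0.05006·(3.29/0.0345)·(1030·3.69²/2) = 0.05006·95.36·7012 = 3.348e+04 Pa.
ΔP = 3.348e+04 Pa = 33.5 kPa.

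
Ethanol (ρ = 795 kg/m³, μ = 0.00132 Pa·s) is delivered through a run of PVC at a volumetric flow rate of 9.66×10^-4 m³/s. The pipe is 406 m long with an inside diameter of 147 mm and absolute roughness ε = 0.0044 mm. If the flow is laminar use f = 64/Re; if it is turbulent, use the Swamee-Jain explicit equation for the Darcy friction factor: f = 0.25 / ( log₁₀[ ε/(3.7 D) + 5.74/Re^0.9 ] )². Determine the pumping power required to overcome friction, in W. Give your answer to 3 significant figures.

Cross-sectional area A = πD²/4 = π(0.147)²/4 = 0.01697 m²; mean velocity V = Q/A = 0.000966/0.01697 = 0.05692 m/s.
Reynolds number Re = ρVD/μ = 795 · 0.05692 · 0.147 / 0.00132 = 5039.
Re > 4000 → turbulent. Relative roughness ε/D = 4.4e-06/0.147 = 2.99e-05. Swamee-Jain: f = 0.25/(log₁₀[2.99e-05/3.7 + 5.74/5039^0.9])² = 0.25/(log₁₀[8.09e-06 + 0.00267])² = 0.25/(-2.572)² = 0.03779.
Darcy-Weisbach: ΔP = f(L/D)(ρV²/2) = 0.03779·(406/0.147)·(795·0.05692²/2) = 0.03779·2762·1.288 = 134.4 Pa.
Pumping power P = QΔP = 0.000966·134.4 = 0.1299 W = 0.130 W.

P ≈ 0.130 W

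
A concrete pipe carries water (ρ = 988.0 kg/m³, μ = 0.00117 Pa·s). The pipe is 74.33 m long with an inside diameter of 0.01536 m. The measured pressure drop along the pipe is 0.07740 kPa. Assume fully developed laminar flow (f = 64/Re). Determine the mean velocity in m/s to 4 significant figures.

For laminar flow, f = 64/Re with Re = ρVD/μ, so Darcy-Weisbach reduces to ΔP = 32μLV/D². Solving for V: V = ΔP·D²/(32μL) = 77.4·(0.01536)²/(32·0.00117·74.33) = 0.006562 m/s.
Check: Re = ρVD/μ = 988·0.006562·0.01536/0.00117 = 85.11 < 2300, so the laminar assumption holds.

V ≈ 0.006562 m/s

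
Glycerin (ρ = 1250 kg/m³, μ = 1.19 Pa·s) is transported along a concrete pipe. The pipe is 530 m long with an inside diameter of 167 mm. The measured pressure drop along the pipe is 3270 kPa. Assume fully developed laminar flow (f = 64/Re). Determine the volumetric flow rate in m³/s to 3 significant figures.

For laminar flow, f = 64/Re with Re = ρVD/μ, so Darcy-Weisbach reduces to ΔP = 32μLV/D². Solving for V: V = ΔP·D²/(32μL) = 3.27e+06·(0.167)²/(32·1.19·530) = 4.519 m/s.
Check: Re = ρVD/μ = 1250·4.519·0.167/1.19 = 792.7 < 2300, so the laminar assumption holds.
Q = V·A = 4.519·(π/4·0.167²) = 0.09898 m³/s = 0.0990 m³/s.

Q ≈ 0.0990 m³/s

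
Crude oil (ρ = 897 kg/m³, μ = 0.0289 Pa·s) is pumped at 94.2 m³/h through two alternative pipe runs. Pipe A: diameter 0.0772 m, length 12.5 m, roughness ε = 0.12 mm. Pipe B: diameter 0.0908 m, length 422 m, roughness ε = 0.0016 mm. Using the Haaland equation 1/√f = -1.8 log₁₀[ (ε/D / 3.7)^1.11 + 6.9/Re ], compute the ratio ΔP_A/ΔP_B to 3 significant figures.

Pipe A: V = Q/A = 0.02617/0.004681 = 5.59 m/s; Re = 1.339e+04; ε/D = 0.00155; Haaland → f = 0.03093; ΔP_A = f(L/D)(ρV²/2) = 7.02e+04 Pa.
Pipe B: V = Q/A = 0.02617/0.006475 = 4.041 m/s; Re = 1.139e+04; ε/D = 1.76e-05; Haaland → f = 0.02983; ΔP_B = f(L/D)(ρV²/2) = 1.015e+06 Pa.
ΔP_A/ΔP_B = 7.02e+04/1.015e+06 = 0.0691.

ΔP_A/ΔP_B ≈ 0.0691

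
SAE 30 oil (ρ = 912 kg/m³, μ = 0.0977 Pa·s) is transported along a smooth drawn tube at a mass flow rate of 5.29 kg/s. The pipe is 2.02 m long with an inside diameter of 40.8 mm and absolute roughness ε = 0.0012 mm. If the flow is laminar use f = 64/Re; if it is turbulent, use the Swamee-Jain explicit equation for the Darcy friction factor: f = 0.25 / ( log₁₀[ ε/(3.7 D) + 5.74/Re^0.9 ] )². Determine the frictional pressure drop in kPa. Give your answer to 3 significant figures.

A = πD²/4 = π(0.0408)²/4 = 0.001307 m²; mean velocity V = ṁ/(ρA) = 5.29/(912 · 0.001307) = 4.437 m/s.
Reynolds number Re = ρVD/μ = 912 · 4.437 · 0.0408 / 0.0977 = 1690.
Re < 2300 → laminar flow, so f = 64/Re = 64/1690 = 0.03788 (the turbulent correlation is not needed).
Darcy-Weisbach: ΔP = f(L/D)(ρV²/2) = 0.03788·(2.02/0.0408)·(912·4.437²/2) = 0.03788·49.51·8976 = 1.683e+04 Pa.
ΔP = 1.683e+04 Pa = 16.8 kPa.

ΔP ≈ 16.8 kPa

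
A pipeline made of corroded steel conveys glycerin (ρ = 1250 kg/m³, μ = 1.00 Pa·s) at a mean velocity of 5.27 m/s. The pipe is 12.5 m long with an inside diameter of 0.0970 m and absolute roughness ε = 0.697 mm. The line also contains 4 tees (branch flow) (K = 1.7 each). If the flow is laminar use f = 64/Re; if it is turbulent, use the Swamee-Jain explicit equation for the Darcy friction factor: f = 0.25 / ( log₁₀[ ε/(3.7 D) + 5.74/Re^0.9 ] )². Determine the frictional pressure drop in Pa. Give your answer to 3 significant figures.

ΔP ≈ 342000 Pa

Reynolds number Re = ρVD/μ = 1250 · 5.27 · 0.097 / 1 = 639.
Re < 2300 → laminar flow, so f = 64/Re = 64/639 = 0.1002 (the turbulent correlation is not needed).
Total minor-loss coefficient ΣK = 4·1.7 = 6.8.
ΔP = [f·L/D + ΣK]·(ρV²/2) = [0.1002·12.5/0.097 + 6.8]·(1250·5.27²/2) = [12.91 + 6.8]·1.736e+04 = 3.421e+05 Pa.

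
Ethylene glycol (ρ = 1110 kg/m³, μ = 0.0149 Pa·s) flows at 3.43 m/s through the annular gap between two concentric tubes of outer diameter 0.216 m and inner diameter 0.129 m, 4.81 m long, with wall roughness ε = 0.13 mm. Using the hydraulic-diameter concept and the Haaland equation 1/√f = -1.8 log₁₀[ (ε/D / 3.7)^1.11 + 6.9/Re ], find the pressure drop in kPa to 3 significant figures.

Hydraulic diameter D_h = 4A/P = D_o - D_i = 0.216 - 0.129 = 0.087 m.
Re = ρVD_h/μ = 1110·3.43·0.087/0.0149 = 2.223e+04.
ε/D_h = 0.00013/0.087 = 0.00149; Haaland gives 1/√f = -1.8 log₁₀[0.000171+0.00031] = 5.972, so f = 0.02804.
ΔP = f(L/D_h)(ρV²/2) = 0.02804·4.81/0.087·6530 = 1.012e+04 Pa.
ΔP = 10.1 kPa.

ΔP ≈ 10.1 kPa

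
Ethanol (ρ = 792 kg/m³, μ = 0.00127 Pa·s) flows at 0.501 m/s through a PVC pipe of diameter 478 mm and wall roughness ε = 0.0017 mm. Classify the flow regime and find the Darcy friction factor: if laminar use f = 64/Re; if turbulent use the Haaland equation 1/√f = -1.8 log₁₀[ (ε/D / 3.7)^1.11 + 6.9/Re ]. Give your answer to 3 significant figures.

Re = ρVD/μ = 792·0.501·0.478/0.00127 = 1.493e+05.
Re > 4000 → turbulent. ε/D = 1.7e-06/0.478 = 3.56e-06; Haaland: 1/√f = -1.8 log₁₀[2.09e-07 + 4.62e-05] = 7.8, so f = 0.01644.

f ≈ 0.0164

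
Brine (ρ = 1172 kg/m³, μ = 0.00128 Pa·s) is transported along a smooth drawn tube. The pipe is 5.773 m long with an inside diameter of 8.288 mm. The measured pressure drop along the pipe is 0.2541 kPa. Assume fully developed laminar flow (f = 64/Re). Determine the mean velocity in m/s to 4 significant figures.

For laminar flow, f = 64/Re with Re = ρVD/μ, so Darcy-Weisbach reduces to ΔP = 32μLV/D². Solving for V: V = ΔP·D²/(32μL) = 254.1·(0.008288)²/(32·0.00128·5.773) = 0.07381 m/s.
Check: Re = ρVD/μ = 1172·0.07381·0.008288/0.00128 = 560.2 < 2300, so the laminar assumption holds.

V ≈ 0.07381 m/s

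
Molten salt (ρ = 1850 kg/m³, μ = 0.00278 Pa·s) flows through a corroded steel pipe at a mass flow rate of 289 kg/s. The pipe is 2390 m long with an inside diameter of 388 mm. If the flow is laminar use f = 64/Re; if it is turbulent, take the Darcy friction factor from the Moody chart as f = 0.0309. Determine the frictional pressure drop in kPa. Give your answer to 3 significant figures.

A = πD²/4 = π(0.388)²/4 = 0.1182 m²; mean velocity V = ṁ/(ρA) = 289/(1850 · 0.1182) = 1.321 m/s.
Reynolds number Re = ρVD/μ = 1850 · 1.321 · 0.388 / 0.00278 = 3.411e+05.
Re > 4000 → turbulent; use the Moody-chart value f = 0.0309.
Darcy-Weisbach: ΔP = f(L/D)(ρV²/2) = 0.0309·(2390/0.388)·(1850·1.321²/2) = 0.0309·6160·1615 = 3.073e+05 Pa.
ΔP = 3.073e+05 Pa = 307 kPa.

ΔP ≈ 307 kPa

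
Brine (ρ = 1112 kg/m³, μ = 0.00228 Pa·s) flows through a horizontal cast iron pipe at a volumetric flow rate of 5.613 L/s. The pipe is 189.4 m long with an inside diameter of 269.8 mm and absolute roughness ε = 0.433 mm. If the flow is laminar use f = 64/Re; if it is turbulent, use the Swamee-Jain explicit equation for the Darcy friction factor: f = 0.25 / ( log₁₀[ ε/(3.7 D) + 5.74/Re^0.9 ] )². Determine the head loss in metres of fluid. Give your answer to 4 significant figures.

h_f ≈ 0.01098 m

Q = 5.613 L/s = 5.613/1000 = 0.005613 m³/s.
Cross-sectional area A = πD²/4 = π(0.2698)²/4 = 0.05717 m²; mean velocity V = Q/A = 0.005613/0.05717 = 0.09818 m/s.
Reynolds number Re = ρVD/μ = 1112 · 0.09818 · 0.2698 / 0.00228 = 1.292e+04.
Re > 4000 → turbulent. Relative roughness ε/D = 0.000433/0.2698 = 0.0016. Swamee-Jain: f = 0.25/(log₁₀[0.0016/3.7 + 5.74/1.292e+04^0.9])² = 0.25/(log₁₀[0.000434 + 0.00114])² = 0.25/(-2.802)² = 0.03185.
Darcy-Weisbach: ΔP = f(L/D)(ρV²/2) = 0.03185·(189.4/0.2698)·(1112·0.09818²/2) = 0.03185·702·5.359 = 119.8 Pa.
Head loss h_f = ΔP/(ρg) = 119.8/(1112·9.81) = 0.01098 m.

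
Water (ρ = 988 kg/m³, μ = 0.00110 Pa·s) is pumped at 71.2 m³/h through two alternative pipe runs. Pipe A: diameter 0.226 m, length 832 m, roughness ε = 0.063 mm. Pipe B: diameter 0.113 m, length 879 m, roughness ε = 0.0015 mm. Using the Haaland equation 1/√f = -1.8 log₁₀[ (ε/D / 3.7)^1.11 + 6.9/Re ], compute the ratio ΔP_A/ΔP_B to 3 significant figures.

ΔP_A/ΔP_B ≈ 0.0363

Pipe A: V = Q/A = 0.01978/0.04011 = 0.493 m/s; Re = 1.001e+05; ε/D = 0.000279; Haaland → f = 0.0191; ΔP_A = f(L/D)(ρV²/2) = 8442 Pa.
Pipe B: V = Q/A = 0.01978/0.01003 = 1.972 m/s; Re = 2.002e+05; ε/D = 1.33e-05; Haaland → f = 0.01558; ΔP_B = f(L/D)(ρV²/2) = 2.328e+05 Pa.
ΔP_A/ΔP_B = 8442/2.328e+05 = 0.0363.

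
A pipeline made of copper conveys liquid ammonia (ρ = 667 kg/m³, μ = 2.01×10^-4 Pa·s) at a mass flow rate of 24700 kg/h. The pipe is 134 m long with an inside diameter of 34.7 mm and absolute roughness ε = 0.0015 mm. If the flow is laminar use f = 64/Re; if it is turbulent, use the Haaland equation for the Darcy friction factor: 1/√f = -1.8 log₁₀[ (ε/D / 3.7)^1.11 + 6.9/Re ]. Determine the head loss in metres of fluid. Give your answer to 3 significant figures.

ṁ = 24700 kg/h = 24700/3600 = 6.861 kg/s.
A = πD²/4 = π(0.0347)²/4 = 0.0009457 m²; mean velocity V = ṁ/(ρA) = 6.861/(667 · 0.0009457) = 10.88 m/s.
Reynolds number Re = ρVD/μ = 667 · 10.88 · 0.0347 / 0.000201 = 1.253e+06.
Re > 4000 → turbulent. Relative roughness ε/D = 1.5e-06/0.0347 = 4.32e-05. Haaland: 1/√f = -1.8 log₁₀[(4.32e-05/3.7)^1.11 + 6.9/1.253e+06] = -1.8 log₁₀[3.35e-06 + 5.51e-06] = 9.095, so f = 0.01209.
Darcy-Weisbach: ΔP = f(L/D)(ρV²/2) = 0.01209·(134/0.0347)·(667·10.88²/2) = 0.01209·3862·3.946e+04 = 1.842e+06 Pa.
Head loss h_f = ΔP/(ρg) = 1.842e+06/(667·9.81) = 282 m.

h_f ≈ 282 m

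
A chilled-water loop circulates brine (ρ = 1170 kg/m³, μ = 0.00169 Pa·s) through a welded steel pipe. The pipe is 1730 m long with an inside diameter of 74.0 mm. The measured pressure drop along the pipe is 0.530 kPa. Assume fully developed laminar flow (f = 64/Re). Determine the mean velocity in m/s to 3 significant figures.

V ≈ 0.0310 m/s

For laminar flow, f = 64/Re with Re = ρVD/μ, so Darcy-Weisbach reduces to ΔP = 32μLV/D². Solving for V: V = ΔP·D²/(32μL) = 530·(0.074)²/(32·0.00169·1730) = 0.03102 m/s.
Check: Re = ρVD/μ = 1170·0.03102·0.074/0.00169 = 1589 < 2300, so the laminar assumption holds.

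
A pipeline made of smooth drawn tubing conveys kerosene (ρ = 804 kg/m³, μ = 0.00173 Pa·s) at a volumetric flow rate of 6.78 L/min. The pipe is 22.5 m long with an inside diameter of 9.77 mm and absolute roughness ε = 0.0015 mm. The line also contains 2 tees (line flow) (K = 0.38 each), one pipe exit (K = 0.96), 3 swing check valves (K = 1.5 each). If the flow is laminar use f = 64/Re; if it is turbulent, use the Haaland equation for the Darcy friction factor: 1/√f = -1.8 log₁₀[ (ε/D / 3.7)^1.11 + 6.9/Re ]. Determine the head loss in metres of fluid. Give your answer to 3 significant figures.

h_f ≈ 9.92 m

Q = 6.78 L/min = 6.78/60000 = 0.000113 m³/s.
Cross-sectional area A = πD²/4 = π(0.00977)²/4 = 7.497e-05 m²; mean velocity V = Q/A = 0.000113/7.497e-05 = 1.507 m/s.
Reynolds number Re = ρVD/μ = 804 · 1.507 · 0.00977 / 0.00173 = 6844.
Re > 4000 → turbulent. Relative roughness ε/D = 1.5e-06/0.00977 = 0.000154. Haaland: 1/√f = -1.8 log₁₀[(0.000154/3.7)^1.11 + 6.9/6844] = -1.8 log₁₀[1.37e-05 + 0.00101] = 5.383, so f = 0.03451.
Total minor-loss coefficient ΣK = 2·0.38 + 1·0.96 + 3·1.5 = 6.22.
ΔP = [f·L/D + ΣK]·(ρV²/2) = [0.03451·22.5/0.00977 + 6.22]·(804·1.507²/2) = [79.47 + 6.22]·913.3 = 7.827e+04 Pa.
Head loss h_f = ΔP/(ρg) = 7.827e+04/(804·9.81) = 9.92 m.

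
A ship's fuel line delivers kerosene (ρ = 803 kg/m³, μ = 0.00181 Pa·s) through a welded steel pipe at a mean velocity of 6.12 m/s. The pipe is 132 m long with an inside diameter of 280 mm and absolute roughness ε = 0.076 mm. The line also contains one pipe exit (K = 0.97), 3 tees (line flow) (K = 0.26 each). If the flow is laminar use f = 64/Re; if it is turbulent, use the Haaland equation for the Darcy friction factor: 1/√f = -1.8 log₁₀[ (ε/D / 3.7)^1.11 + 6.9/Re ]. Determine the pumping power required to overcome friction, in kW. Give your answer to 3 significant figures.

Reynolds number Re = ρVD/μ = 803 · 6.12 · 0.28 / 0.00181 = 7.602e+05.
Re > 4000 → turbulent. Relative roughness ε/D = 7.6e-05/0.28 = 0.000271. Haaland: 1/√f = -1.8 log₁₀[(0.000271/3.7)^1.11 + 6.9/7.602e+05] = -1.8 log₁₀[2.57e-05 + 9.08e-06] = 8.025, so f = 0.01553.
Total minor-loss coefficient ΣK = 1·0.97 + 3·0.26 = 1.75.
ΔP = [f·L/D + ΣK]·(ρV²/2) = [0.01553·132/0.28 + 1.75]·(803·6.12²/2) = [7.321 + 1.75]·1.504e+04 = 1.364e+05 Pa.
Q = V·A = 6.12·0.06158 = 0.3768 m³/s.
Pumping power P = QΔP = 0.3768·1.364e+05 = 51400 W = 51.4 kW.

P ≈ 51.4 kW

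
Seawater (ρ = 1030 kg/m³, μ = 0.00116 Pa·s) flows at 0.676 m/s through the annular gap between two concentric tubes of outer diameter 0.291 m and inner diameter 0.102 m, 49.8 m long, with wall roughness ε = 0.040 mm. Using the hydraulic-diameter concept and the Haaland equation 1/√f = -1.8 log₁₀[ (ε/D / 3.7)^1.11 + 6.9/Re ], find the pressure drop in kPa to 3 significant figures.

ΔP ≈ 1.14 kPa

Hydraulic diameter D_h = 4A/P = D_o - D_i = 0.291 - 0.102 = 0.189 m.
Re = ρVD_h/μ = 1030·0.676·0.189/0.00116 = 1.134e+05.
ε/D_h = 4e-05/0.189 = 0.000212; Haaland gives 1/√f = -1.8 log₁₀[1.95e-05+6.08e-05] = 7.371, so f = 0.01841.
ΔP = f(L/D_h)(ρV²/2) = 0.01841·49.8/0.189·235.3 = 1141 Pa.
ΔP = 1.14 kPa.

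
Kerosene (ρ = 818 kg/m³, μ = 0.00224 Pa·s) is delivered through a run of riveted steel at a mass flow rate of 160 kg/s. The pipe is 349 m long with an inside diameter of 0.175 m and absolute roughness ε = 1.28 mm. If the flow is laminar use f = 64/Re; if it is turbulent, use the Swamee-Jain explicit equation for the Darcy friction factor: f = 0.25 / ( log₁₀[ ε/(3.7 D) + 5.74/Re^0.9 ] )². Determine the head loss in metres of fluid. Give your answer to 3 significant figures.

h_f ≈ 231 m

A = πD²/4 = π(0.175)²/4 = 0.02405 m²; mean velocity V = ṁ/(ρA) = 160/(818 · 0.02405) = 8.132 m/s.
Reynolds number Re = ρVD/μ = 818 · 8.132 · 0.175 / 0.00224 = 5.197e+05.
Re > 4000 → turbulent. Relative roughness ε/D = 0.00128/0.175 = 0.00731. Swamee-Jain: f = 0.25/(log₁₀[0.00731/3.7 + 5.74/5.197e+05^0.9])² = 0.25/(log₁₀[0.00198 + 4.12e-05])² = 0.25/(-2.695)² = 0.03442.
Darcy-Weisbach: ΔP = f(L/D)(ρV²/2) = 0.03442·(349/0.175)·(818·8.132²/2) = 0.03442·1994·2.705e+04 = 1.857e+06 Pa.
Head loss h_f = ΔP/(ρg) = 1.857e+06/(818·9.81) = 231 m.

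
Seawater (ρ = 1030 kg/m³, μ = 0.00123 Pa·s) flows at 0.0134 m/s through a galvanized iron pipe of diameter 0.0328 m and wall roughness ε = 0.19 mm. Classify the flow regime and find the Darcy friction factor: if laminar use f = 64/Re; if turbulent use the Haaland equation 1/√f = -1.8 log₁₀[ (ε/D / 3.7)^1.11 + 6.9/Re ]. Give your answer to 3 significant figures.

f ≈ 0.174

Re = ρVD/μ = 1030·0.0134·0.0328/0.00123 = 368.1.
Re < 2300 → laminar, so f = 64/Re = 0.1739 (roughness is irrelevant in laminar flow).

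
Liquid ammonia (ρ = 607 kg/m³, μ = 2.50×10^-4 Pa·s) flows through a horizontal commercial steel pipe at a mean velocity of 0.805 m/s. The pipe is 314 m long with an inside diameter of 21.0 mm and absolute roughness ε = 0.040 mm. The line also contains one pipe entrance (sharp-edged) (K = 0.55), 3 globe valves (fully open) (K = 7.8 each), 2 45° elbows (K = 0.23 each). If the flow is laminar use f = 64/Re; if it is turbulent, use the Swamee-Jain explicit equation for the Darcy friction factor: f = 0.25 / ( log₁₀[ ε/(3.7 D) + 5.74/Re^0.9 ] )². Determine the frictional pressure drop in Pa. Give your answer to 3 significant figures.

Reynolds number Re = ρVD/μ = 607 · 0.805 · 0.021 / 0.00025 = 4.105e+04.
Re > 4000 → turbulent. Relative roughness ε/D = 4e-05/0.021 = 0.0019. Swamee-Jain: f = 0.25/(log₁₀[0.0019/3.7 + 5.74/4.105e+04^0.9])² = 0.25/(log₁₀[0.000515 + 0.000405])² = 0.25/(-3.037)² = 0.02711.
Total minor-loss coefficient ΣK = 1·0.55 + 3·7.8 + 2·0.23 = 24.4.
ΔP = [f·L/D + ΣK]·(ρV²/2) = [0.02711·314/0.021 + 24.4]·(607·0.805²/2) = [405.4 + 24.4]·196.7 = 8.454e+04 Pa.

ΔP ≈ 84500 Pa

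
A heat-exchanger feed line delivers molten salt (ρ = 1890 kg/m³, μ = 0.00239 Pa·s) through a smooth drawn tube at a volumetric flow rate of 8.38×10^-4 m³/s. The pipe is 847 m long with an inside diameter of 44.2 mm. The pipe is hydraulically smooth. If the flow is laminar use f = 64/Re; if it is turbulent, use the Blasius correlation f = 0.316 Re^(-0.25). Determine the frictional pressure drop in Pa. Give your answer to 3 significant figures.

Cross-sectional area A = πD²/4 = π(0.0442)²/4 = 0.001534 m²; mean velocity V = Q/A = 0.000838/0.001534 = 0.5461 m/s.
Reynolds number Re = ρVD/μ = 1890 · 0.5461 · 0.0442 / 0.00239 = 1.909e+04.
Re > 4000 → turbulent. Smooth-pipe (Blasius): f = 0.316 Re^(-0.25) = 0.316/(1.909e+04)^0.25 = 0.02688.
Darcy-Weisbach: ΔP = f(L/D)(ρV²/2) = 0.02688·(847/0.0442)·(1890·0.5461²/2) = 0.02688·1.916e+04·281.9 = 1.452e+05 Pa.

ΔP ≈ 145000 Pa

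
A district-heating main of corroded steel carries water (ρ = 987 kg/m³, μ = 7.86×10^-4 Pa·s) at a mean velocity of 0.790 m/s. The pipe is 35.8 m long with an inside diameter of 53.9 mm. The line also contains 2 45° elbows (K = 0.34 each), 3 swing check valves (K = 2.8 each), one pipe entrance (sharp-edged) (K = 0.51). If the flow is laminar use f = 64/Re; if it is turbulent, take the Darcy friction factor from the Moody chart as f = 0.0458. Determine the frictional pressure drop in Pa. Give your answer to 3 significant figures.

ΔP ≈ 12300 Pa

Reynolds number Re = ρVD/μ = 987 · 0.79 · 0.0539 / 0.000786 = 5.347e+04.
Re > 4000 → turbulent; use the Moody-chart value f = 0.0458.
Total minor-loss coefficient ΣK = 2·0.34 + 3·2.8 + 1·0.51 = 9.59.
ΔP = [f·L/D + ΣK]·(ρV²/2) = [0.0458·35.8/0.0539 + 9.59]·(987·0.79²/2) = [30.42 + 9.59]·308 = 1.232e+04 Pa.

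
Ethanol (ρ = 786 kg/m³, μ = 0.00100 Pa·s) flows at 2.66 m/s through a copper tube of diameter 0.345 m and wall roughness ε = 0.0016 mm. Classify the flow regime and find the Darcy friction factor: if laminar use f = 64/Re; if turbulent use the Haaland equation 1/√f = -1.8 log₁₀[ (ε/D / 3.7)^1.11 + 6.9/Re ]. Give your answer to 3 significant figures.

Re = ρVD/μ = 786·2.66·0.345/0.001 = 7.213e+05.
Re > 4000 → turbulent. ε/D = 1.6e-06/0.345 = 4.64e-06; Haaland: 1/√f = -1.8 log₁₀[2.81e-07 + 9.57e-06] = 9.012, so f = 0.01231.

f ≈ 0.0123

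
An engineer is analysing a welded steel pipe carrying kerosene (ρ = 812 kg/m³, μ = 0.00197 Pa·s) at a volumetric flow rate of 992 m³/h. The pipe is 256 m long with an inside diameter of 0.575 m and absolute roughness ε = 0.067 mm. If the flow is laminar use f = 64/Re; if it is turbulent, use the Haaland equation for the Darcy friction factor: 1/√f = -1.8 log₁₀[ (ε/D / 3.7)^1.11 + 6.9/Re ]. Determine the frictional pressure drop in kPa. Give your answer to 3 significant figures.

Q = 992 m³/h = 992/3600 = 0.2756 m³/s.
Cross-sectional area A = πD²/4 = π(0.575)²/4 = 0.2597 m²; mean velocity V = Q/A = 0.2756/0.2597 = 1.061 m/s.
Reynolds number Re = ρVD/μ = 812 · 1.061 · 0.575 / 0.00197 = 2.515e+05.
Re > 4000 → turbulent. Relative roughness ε/D = 6.7e-05/0.575 = 0.000117. Haaland: 1/√f = -1.8 log₁₀[(0.000117/3.7)^1.11 + 6.9/2.515e+05] = -1.8 log₁₀[1.01e-05 + 2.74e-05] = 7.967, so f = 0.01576.
Darcy-Weisbach: ΔP = f(L/D)(ρV²/2) = 0.01576·(256/0.575)·(812·1.061²/2) = 0.01576·445.2·457.2 = 3207 Pa.
ΔP = 3207 Pa = 3.21 kPa.

ΔP ≈ 3.21 kPa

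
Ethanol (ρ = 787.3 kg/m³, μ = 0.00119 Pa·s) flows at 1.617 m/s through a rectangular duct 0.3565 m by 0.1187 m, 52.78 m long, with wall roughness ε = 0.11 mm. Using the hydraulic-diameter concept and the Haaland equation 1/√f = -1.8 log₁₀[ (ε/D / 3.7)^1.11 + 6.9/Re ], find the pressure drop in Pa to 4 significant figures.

Hydraulic diameter D_h = 4A/P = 4·(0.3565·0.1187)/(2·(0.3565+0.1187)) = 0.1693/0.9504 = 0.1781 m.
Re = ρVD_h/μ = 787.3·1.617·0.1781/0.00119 = 1.905e+05.
ε/D_h = 0.00011/0.1781 = 0.000618; Haaland gives 1/√f = -1.8 log₁₀[6.41e-05+3.62e-05] = 7.197, so f = 0.0193.
ΔP = f(L/D_h)(ρV²/2) = 0.0193·52.78/0.1781·1029 = 5888 Pa.

ΔP ≈ 5888 Pa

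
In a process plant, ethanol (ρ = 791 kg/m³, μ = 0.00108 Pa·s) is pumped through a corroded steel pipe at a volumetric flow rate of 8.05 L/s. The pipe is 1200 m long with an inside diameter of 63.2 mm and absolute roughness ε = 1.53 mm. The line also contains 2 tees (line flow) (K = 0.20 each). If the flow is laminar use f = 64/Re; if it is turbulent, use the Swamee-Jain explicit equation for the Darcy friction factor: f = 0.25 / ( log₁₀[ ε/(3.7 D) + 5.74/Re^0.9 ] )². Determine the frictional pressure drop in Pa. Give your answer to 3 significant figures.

Q = 8.05 L/s = 8.05/1000 = 0.00805 m³/s.
Cross-sectional area A = πD²/4 = π(0.0632)²/4 = 0.003137 m²; mean velocity V = Q/A = 0.00805/0.003137 = 2.566 m/s.
Reynolds number Re = ρVD/μ = 791 · 2.566 · 0.0632 / 0.00108 = 1.188e+05.
Re > 4000 → turbulent. Relative roughness ε/D = 0.00153/0.0632 = 0.0242. Swamee-Jain: f = 0.25/(log₁₀[0.0242/3.7 + 5.74/1.188e+05^0.9])² = 0.25/(log₁₀[0.00654 + 0.000155])² = 0.25/(-2.174)² = 0.05289.
Total minor-loss coefficient ΣK = 2·0.2 = 0.4.
ΔP = [f·L/D + ΣK]·(ρV²/2) = [0.05289·1200/0.0632 + 0.4]·(791·2.566²/2) = [1004 + 0.4]·2604 = 2.617e+06 Pa.

ΔP ≈ 2.62×10^6 Pa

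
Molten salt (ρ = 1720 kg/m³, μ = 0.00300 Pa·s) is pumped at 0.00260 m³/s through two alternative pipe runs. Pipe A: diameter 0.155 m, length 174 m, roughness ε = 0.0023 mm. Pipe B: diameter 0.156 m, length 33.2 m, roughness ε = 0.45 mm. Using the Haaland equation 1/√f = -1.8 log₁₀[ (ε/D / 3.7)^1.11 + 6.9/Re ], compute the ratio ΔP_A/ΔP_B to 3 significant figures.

Pipe A: V = Q/A = 0.0026/0.01887 = 0.1378 m/s; Re = 1.225e+04; ε/D = 1.48e-05; Haaland → f = 0.02925; ΔP_A = f(L/D)(ρV²/2) = 536.2 Pa.
Pipe B: V = Q/A = 0.0026/0.01911 = 0.136 m/s; Re = 1.217e+04; ε/D = 0.00288; Haaland → f = 0.0335; ΔP_B = f(L/D)(ρV²/2) = 113.5 Pa.
ΔP_A/ΔP_B = 536.2/113.5 = 4.73.

ΔP_A/ΔP_B ≈ 4.73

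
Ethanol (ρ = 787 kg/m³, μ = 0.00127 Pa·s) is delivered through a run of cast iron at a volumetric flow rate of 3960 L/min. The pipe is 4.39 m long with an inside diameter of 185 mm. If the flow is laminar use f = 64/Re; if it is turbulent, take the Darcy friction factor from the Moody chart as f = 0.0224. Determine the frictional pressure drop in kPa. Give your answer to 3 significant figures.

Q = 3960 L/min = 3960/60000 = 0.066 m³/s.
Cross-sectional area A = πD²/4 = π(0.185)²/4 = 0.02688 m²; mean velocity V = Q/A = 0.066/0.02688 = 2.455 m/s.
Reynolds number Re = ρVD/μ = 787 · 2.455 · 0.185 / 0.00127 = 2.815e+05.
Re > 4000 → turbulent; use the Moody-chart value f = 0.0224.
Darcy-Weisbach: ΔP = f(L/D)(ρV²/2) = 0.0224·(4.39/0.185)·(787·2.455²/2) = 0.0224·23.73·2372 = 1261 Pa.
ΔP = 1261 Pa = 1.26 kPa.

ΔP ≈ 1.26 kPa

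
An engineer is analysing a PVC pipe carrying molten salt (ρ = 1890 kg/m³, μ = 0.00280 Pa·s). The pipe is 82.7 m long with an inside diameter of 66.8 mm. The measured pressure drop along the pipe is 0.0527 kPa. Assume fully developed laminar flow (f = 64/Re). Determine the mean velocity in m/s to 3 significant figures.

For laminar flow, f = 64/Re with Re = ρVD/μ, so Darcy-Weisbach reduces to ΔP = 32μLV/D². Solving for V: V = ΔP·D²/(32μL) = 52.7·(0.0668)²/(32·0.0028·82.7) = 0.03174 m/s.
Check: Re = ρVD/μ = 1890·0.03174·0.0668/0.0028 = 1431 < 2300, so the laminar assumption holds.

V ≈ 0.0317 m/s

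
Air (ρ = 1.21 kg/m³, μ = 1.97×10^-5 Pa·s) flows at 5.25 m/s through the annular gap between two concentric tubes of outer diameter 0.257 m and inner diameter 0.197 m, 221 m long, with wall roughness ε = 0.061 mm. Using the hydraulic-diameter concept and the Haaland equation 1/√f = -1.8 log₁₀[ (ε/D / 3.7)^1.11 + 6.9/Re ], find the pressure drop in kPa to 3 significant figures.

ΔP ≈ 1.71 kPa

Hydraulic diameter D_h = 4A/P = D_o - D_i = 0.257 - 0.197 = 0.06 m.
Re = ρVD_h/μ = 1.21·5.25·0.06/1.97e-05 = 1.935e+04.
ε/D_h = 6.1e-05/0.06 = 0.00102; Haaland gives 1/√f = -1.8 log₁₀[0.000111+0.000357] = 5.993, so f = 0.02784.
ΔP = f(L/D_h)(ρV²/2) = 0.02784·221/0.06·16.68 = 1710 Pa.
ΔP = 1.71 kPa.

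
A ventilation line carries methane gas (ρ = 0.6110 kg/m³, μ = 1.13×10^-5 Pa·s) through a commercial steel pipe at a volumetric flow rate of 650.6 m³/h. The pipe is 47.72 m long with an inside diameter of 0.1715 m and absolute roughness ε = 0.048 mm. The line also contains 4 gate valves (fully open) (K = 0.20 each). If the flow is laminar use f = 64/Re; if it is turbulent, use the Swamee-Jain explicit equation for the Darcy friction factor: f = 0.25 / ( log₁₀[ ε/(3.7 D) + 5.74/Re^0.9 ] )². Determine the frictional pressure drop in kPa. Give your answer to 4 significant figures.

Q = 650.6 m³/h = 650.6/3600 = 0.1807 m³/s.
Cross-sectional area A = πD²/4 = π(0.1715)²/4 = 0.0231 m²; mean velocity V = Q/A = 0.1807/0.0231 = 7.823 m/s.
Reynolds number Re = ρVD/μ = 0.611 · 7.823 · 0.1715 / 1.13e-05 = 7.255e+04.
Re > 4000 → turbulent. Relative roughness ε/D = 4.8e-05/0.1715 = 0.00028. Swamee-Jain: f = 0.25/(log₁₀[0.00028/3.7 + 5.74/7.255e+04^0.9])² = 0.25/(log₁₀[7.56e-05 + 0.000242])² = 0.25/(-3.498)² = 0.02044.
Total minor-loss coefficient ΣK = 4·0.2 = 0.8.
ΔP = [f·L/D + ΣK]·(ρV²/2) = [0.02044·47.72/0.1715 + 0.8]·(0.611·7.823²/2) = [5.686 + 0.8]·18.7 = 121.3 Pa.
ΔP = 121.3 Pa = 0.1213 kPa.

ΔP ≈ 0.1213 kPa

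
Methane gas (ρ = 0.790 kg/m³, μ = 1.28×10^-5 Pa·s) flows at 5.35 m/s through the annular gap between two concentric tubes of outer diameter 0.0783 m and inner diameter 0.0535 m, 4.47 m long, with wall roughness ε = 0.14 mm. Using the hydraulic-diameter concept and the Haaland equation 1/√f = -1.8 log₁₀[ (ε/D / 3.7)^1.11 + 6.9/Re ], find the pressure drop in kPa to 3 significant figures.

Hydraulic diameter D_h = 4A/P = D_o - D_i = 0.0783 - 0.0535 = 0.0248 m.
Re = ρVD_h/μ = 0.79·5.35·0.0248/1.28e-05 = 8189.
ε/D_h = 0.00014/0.0248 = 0.00565; Haaland gives 1/√f = -1.8 log₁₀[0.000748+0.000843] = 5.037, so f = 0.03941.
ΔP = f(L/D_h)(ρV²/2) = 0.03941·4.47/0.0248·11.31 = 80.31 Pa.
ΔP = 0.0803 kPa.

ΔP ≈ 0.0803 kPa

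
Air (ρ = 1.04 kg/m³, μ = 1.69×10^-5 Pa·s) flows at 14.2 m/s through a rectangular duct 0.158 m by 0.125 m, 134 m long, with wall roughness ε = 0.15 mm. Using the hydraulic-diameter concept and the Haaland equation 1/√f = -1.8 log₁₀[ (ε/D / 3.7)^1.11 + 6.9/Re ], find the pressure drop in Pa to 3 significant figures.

Hydraulic diameter D_h = 4A/P = 4·(0.158·0.125)/(2·(0.158+0.125)) = 0.079/0.566 = 0.1396 m.
Re = ρVD_h/μ = 1.04·14.2·0.1396/1.69e-05 = 1.22e+05.
ε/D_h = 0.00015/0.1396 = 0.00107; Haaland gives 1/√f = -1.8 log₁₀[0.000119+5.66e-05] = 6.762, so f = 0.02187.
ΔP = f(L/D_h)(ρV²/2) = 0.02187·134/0.1396·104.9 = 2202 Pa.

ΔP ≈ 2200 Pa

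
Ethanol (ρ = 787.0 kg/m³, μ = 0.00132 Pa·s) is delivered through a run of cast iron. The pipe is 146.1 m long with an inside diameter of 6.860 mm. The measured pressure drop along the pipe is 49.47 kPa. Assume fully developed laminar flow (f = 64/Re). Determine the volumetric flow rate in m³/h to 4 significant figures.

For laminar flow, f = 64/Re with Re = ρVD/μ, so Darcy-Weisbach reduces to ΔP = 32μLV/D². Solving for V: V = ΔP·D²/(32μL) = 4.947e+04·(0.00686)²/(32·0.00132·146.1) = 0.3772 m/s.
Check: Re = ρVD/μ = 787·0.3772·0.00686/0.00132 = 1543 < 2300, so the laminar assumption holds.
Q = V·A = 0.3772·(π/4·0.00686²) = 1.394e-05 m³/s = 0.05019 m³/h.

Q ≈ 0.05019 m³/h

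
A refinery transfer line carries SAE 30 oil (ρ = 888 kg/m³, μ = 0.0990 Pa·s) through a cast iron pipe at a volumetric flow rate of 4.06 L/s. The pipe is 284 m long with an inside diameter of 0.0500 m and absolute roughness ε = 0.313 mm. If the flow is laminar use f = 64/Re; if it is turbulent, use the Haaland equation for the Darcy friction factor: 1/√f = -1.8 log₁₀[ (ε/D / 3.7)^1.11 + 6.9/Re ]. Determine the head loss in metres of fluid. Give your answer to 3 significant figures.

h_f ≈ 85.4 m

Q = 4.06 L/s = 4.06/1000 = 0.00406 m³/s.
Cross-sectional area A = πD²/4 = π(0.05)²/4 = 0.001963 m²; mean velocity V = Q/A = 0.00406/0.001963 = 2.068 m/s.
Reynolds number Re = ρVD/μ = 888 · 2.068 · 0.05 / 0.099 = 927.4.
Re < 2300 → laminar flow, so f = 64/Re = 64/927.4 = 0.06901 (the turbulent correlation is not needed).
Darcy-Weisbach: ΔP = f(L/D)(ρV²/2) = 0.06901·(284/0.05)·(888·2.068²/2) = 0.06901·5680·1898 = 7.441e+05 Pa.
Head loss h_f = ΔP/(ρg) = 7.441e+05/(888·9.81) = 85.4 m.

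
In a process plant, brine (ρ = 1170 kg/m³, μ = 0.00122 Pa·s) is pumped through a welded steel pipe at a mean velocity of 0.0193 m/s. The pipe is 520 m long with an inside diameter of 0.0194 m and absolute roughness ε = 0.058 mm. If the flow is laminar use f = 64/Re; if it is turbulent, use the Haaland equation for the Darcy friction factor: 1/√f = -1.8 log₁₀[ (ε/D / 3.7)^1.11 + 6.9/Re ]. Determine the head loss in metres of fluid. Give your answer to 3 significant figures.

Reynolds number Re = ρVD/μ = 1170 · 0.0193 · 0.0194 / 0.00122 = 359.1.
Re < 2300 → laminar flow, so f = 64/Re = 64/359.1 = 0.1782 (the turbulent correlation is not needed).
Darcy-Weisbach: ΔP = f(L/D)(ρV²/2) = 0.1782·(520/0.0194)·(1170·0.0193²/2) = 0.1782·2.68e+04·0.2179 = 1041 Pa.
Head loss h_f = ΔP/(ρg) = 1041/(1170·9.81) = 0.0907 m.

h_f ≈ 0.0907 m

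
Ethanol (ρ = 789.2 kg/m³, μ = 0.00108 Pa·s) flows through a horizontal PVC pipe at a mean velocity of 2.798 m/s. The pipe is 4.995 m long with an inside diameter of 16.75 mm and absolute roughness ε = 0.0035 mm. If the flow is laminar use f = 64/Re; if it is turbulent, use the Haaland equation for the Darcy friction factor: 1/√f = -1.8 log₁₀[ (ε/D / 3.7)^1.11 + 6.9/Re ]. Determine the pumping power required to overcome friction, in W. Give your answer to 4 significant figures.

P ≈ 13.11 W

Reynolds number Re = ρVD/μ = 789.2 · 2.798 · 0.01675 / 0.00108 = 3.425e+04.
Re > 4000 → turbulent. Relative roughness ε/D = 3.5e-06/0.01675 = 0.000209. Haaland: 1/√f = -1.8 log₁₀[(0.000209/3.7)^1.11 + 6.9/3.425e+04] = -1.8 log₁₀[1.93e-05 + 0.000201] = 6.581, so f = 0.02309.
Darcy-Weisbach: ΔP = f(L/D)(ρV²/2) = 0.02309·(4.995/0.01675)·(789.2·2.798²/2) = 0.02309·298.2·3089 = 2.127e+04 Pa.
Q = V·A = 2.798·0.0002204 = 0.0006165 m³/s.
Pumping power P = QΔP = 0.0006165·2.127e+04 = 13.114 W = 13.11 W.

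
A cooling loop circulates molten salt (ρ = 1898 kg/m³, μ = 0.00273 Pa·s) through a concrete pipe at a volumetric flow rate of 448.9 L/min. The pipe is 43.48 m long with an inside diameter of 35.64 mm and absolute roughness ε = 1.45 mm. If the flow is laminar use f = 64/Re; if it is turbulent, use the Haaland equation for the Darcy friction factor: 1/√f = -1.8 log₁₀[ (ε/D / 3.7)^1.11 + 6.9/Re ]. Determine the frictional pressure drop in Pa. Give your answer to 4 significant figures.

Q = 448.9 L/min = 448.9/60000 = 0.007482 m³/s.
Cross-sectional area A = πD²/4 = π(0.03564)²/4 = 0.0009976 m²; mean velocity V = Q/A = 0.007482/0.0009976 = 7.5 m/s.
Reynolds number Re = ρVD/μ = 1898 · 7.5 · 0.03564 / 0.00273 = 1.858e+05.
Re > 4000 → turbulent. Relative roughness ε/D = 0.00145/0.03564 = 0.0407. Haaland: 1/√f = -1.8 log₁₀[(0.0407/3.7)^1.11 + 6.9/1.858e+05] = -1.8 log₁₀[0.0067 + 3.71e-05] = 3.909, so f = 0.06543.
Darcy-Weisbach: ΔP = f(L/D)(ρV²/2) = 0.06543·(43.48/0.03564)·(1898·7.5²/2) = 0.06543·1220·5.337e+04 = 4.261e+06 Pa.

ΔP ≈ 4261000 Pa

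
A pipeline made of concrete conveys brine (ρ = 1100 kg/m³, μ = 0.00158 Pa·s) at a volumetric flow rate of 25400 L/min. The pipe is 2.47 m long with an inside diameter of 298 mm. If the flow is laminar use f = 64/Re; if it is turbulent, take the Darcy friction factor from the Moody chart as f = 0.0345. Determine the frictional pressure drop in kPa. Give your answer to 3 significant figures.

ΔP ≈ 5.79 kPa

Q = 25400 L/min = 25400/60000 = 0.4233 m³/s.
Cross-sectional area A = πD²/4 = π(0.298)²/4 = 0.06975 m²; mean velocity V = Q/A = 0.4233/0.06975 = 6.07 m/s.
Reynolds number Re = ρVD/μ = 1100 · 6.07 · 0.298 / 0.00158 = 1.259e+06.
Re > 4000 → turbulent; use the Moody-chart value f = 0.0345.
Darcy-Weisbach: ΔP = f(L/D)(ρV²/2) = 0.0345·(2.47/0.298)·(1100·6.07²/2) = 0.0345·8.289·2.026e+04 = 5794 Pa.
ΔP = 5794 Pa = 5.79 kPa.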